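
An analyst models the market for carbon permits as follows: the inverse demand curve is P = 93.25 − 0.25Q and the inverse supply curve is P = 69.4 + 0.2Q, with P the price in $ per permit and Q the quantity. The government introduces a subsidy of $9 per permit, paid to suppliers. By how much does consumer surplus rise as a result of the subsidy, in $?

Consumer surplus rises by $315.

Rewrite in direct form: Qd = 373 − 4P and Qs = 5P − 347.
Without the subsidy, 373 − 4P = 5P − 347 gives 9P = 720, so P* = $80 and Q* = 53.
With a per-unit subsidy paid to suppliers, each receives P + 9 per unit sold, so supply becomes Qs = 5(P + 9) − 347.
New equilibrium: buyers pay $75, suppliers receive $84, Q = 73. (Wedge: Pb − Ps = −9.)
ΔCS is the trapezoid between Q = 73 and Q = 53 of height $5: ½ · (53 + 73) · 5 = $315.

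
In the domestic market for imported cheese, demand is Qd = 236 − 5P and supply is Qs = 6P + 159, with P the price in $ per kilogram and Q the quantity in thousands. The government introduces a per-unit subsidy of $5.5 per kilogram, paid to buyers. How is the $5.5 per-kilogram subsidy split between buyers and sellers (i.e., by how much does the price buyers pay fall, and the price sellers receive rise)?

Buyers gain $3 per kilogram; sellers gain $2.5 per kilogram.

Before the subsidy: set 236 − 5P = 6P + 159 → P* = $7, Q* = 201.
With a per-unit subsidy paid to buyers, each effectively pays P − 5.5, so demand becomes Qd = 236 − 5(P − 5.5).
Solving gives Q = 216 with buyers paying $4 and sellers receiving $9.5 (the $5.5 wedge).
Gain to buyers: $3; to sellers: $2.5. (They sum to $5.5.)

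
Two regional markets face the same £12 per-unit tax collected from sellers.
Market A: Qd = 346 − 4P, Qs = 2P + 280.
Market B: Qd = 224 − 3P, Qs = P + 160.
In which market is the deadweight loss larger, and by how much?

Market A, by £42.

Market A: pre-tax P* = £11, Q* = 302; post-tax Q = 286; deadweight loss = £96.
Market B: pre-tax P* = £16, Q* = 176; post-tax Q = 167; deadweight loss = £54.
Difference: £96 vs £54 → market A is larger by £42.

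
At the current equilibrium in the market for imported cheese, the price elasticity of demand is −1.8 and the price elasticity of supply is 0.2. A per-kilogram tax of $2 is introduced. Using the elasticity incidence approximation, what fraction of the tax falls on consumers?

Consumers' share ≈ 0.1.

Incidence ratio: consumers' share ≈ εs / (εs + |εd|) = 0.2 / (0.2 + 1.8) = 0.1.
Supply is the less elastic side, so consumers bear the smaller share.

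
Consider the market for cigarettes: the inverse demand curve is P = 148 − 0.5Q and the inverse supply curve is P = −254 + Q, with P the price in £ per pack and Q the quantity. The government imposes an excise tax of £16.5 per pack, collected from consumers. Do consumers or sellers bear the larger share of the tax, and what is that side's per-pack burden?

Sellers bear the larger share: £11 per pack.

Rewrite in direct form: Qd = 296 − 2P and Qs = P + 254.
Before the tax: set 296 − 2P = P + 254 → P* = £14, Q* = 268.
With the tax collected from consumers, demand (in seller-price terms) shifts: Qd = 296 − 2(P + 16.5).
Solving gives Q = 257 with consumers paying £19.5 and sellers receiving £3 (the £16.5 wedge).
Per-pack burden: consumers £5.5, sellers £11.
Sellers take the larger share because supply is less price-elastic here (demand slope 2 vs supply slope 1).
The less price-elastic side of the market bears the larger share of a per-unit tax.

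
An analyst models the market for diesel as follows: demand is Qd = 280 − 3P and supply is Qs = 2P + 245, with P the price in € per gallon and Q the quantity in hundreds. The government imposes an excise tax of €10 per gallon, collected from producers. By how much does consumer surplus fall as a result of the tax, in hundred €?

Consumer surplus falls by €1012 hundred.

Before the tax: set 280 − 3P = 2P + 245 → P* = €7, Q* = 259.
With the tax collected from producers, supply shifts: Qs = 2(P − 10) + 245.
New equilibrium: buyers pay €11, producers receive €1, Q = 247. (Wedge: Pb − Ps = 10.)
ΔCS is the trapezoid between Q = 247 and Q = 259 of height €4: ½ · (259 + 247) · 4 = €1012.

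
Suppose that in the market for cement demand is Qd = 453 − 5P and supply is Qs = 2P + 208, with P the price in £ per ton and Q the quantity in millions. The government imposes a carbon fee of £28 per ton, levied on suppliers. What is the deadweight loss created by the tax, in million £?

Deadweight loss = £560 million.

Without the tax, 453 − 5P = 2P + 208 gives 7P = 245, so P* = £35 and Q* = 278.
With the tax collected from suppliers, supply shifts: Qs = 2(P − 28) + 208.
Solving gives Q = 238 with buyers paying £43 and suppliers receiving £15 (the £28 wedge).
Quantity falls by |ΔQ| = |278 − 238| = 40.
DWL = ½ · t · |ΔQ| = ½ · 28 · 40 = £560.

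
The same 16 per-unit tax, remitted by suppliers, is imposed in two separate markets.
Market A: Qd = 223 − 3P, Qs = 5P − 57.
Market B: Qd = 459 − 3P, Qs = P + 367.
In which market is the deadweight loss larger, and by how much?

Market A, by 144.

Market A: pre-tax P* = 35, Q* = 118; post-tax Q = 88; deadweight loss = 240.
Market B: pre-tax P* = 23, Q* = 390; post-tax Q = 378; deadweight loss = 96.
Difference: 240 vs 96 → market A is larger by 144.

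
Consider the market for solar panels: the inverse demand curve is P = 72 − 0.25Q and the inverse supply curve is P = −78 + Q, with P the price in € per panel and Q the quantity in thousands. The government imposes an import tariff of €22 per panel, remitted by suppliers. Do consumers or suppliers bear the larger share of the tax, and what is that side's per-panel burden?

Suppliers bear the larger share: €17.6 per panel.

Inverting to Q(P) form: Qd = 288 − 4P; Qs = P + 78.
Without the tax, 288 − 4P = P + 78 gives 5P = 210, so P* = €42 and Q* = 120.
With the tax collected from suppliers, supply shifts: Qs = (P − 22) + 78.
New equilibrium: consumers pay €46.4, suppliers receive €24.4, Q = 102.4. (Wedge: Pb − Ps = 22.)
Per-panel burden: consumers €4.4, suppliers €17.6.
Suppliers take the larger share because supply is less price-elastic here (demand slope 4 vs supply slope 1).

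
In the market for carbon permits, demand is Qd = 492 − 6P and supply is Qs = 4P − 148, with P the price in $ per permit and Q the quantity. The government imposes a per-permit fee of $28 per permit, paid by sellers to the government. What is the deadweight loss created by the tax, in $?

Deadweight loss = $940.8.

Before the tax: set 492 − 6P = 4P − 148 → P* = $64, Q* = 108.
With the tax collected from sellers, supply shifts: Qs = 4(P − 28) − 148.
New equilibrium: consumers pay $75.2, sellers receive $47.2, Q = 40.8. (Wedge: Pb − Ps = 28.)
Quantity falls by |ΔQ| = |108 − 40.8| = 67.2.
DWL = ½ · t · |ΔQ| = ½ · 28 · 67.2 = $940.8.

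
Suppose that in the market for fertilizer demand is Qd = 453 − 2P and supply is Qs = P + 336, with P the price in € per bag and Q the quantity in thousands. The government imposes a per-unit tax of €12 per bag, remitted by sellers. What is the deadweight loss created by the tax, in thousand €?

Deadweight loss = €48 thousand.

Without the tax, 453 − 2P = P + 336 gives 3P = 117, so P* = €39 and Q* = 375.
With the tax collected from sellers, supply shifts: Qs = (P − 12) + 336.
Solving gives Q = 367 with buyers paying €43 and sellers receiving €31 (the €12 wedge).
Quantity falls by |ΔQ| = |375 − 367| = 8.
DWL = ½ · t · |ΔQ| = ½ · 12 · 8 = €48.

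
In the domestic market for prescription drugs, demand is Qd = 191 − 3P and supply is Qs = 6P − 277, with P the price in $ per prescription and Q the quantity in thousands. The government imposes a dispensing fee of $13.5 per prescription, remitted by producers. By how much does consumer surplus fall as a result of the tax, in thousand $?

Before the tax: set 191 − 3P = 6P − 277 → P* = $52, Q* = 35.
With the tax collected from producers, supply shifts: Qs = 6(P − 13.5) − 277.
New equilibrium: consumers pay $61, producers receive $47.5, Q = 8. (Wedge: Pb − Ps = 13.5.)
ΔCS is the trapezoid between Q = 8 and Q = 35 of height $9: ½ · (35 + 8) · 9 = $193.5.

Consumer surplus falls by $193.5 thousand.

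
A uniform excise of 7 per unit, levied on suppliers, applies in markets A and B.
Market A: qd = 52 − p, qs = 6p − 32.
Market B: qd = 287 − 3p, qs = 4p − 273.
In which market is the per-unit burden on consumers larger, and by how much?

Market A: pre-tax p* = 12, q* = 40; post-tax q = 34; per-unit burden on consumers = 6.
Market B: pre-tax p* = 80, q* = 47; post-tax q = 35; per-unit burden on consumers = 4.
Difference: 6 vs 4 → market A is larger by 2.

Market A, by 2.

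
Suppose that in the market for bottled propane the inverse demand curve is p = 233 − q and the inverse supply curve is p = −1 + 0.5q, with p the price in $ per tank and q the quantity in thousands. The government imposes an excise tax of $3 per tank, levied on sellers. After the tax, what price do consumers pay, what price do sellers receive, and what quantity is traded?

Consumers pay $79; sellers receive $76; quantity = 154.

Inverting to q(p) form: qd = 233 − p; qs = 2p + 2.
Before the tax: set 233 − p = 2p + 2 → p* = $77, q* = 156.
With the tax collected from sellers, supply shifts: qs = 2(p − 3) + 2.
Solving gives q = 154 with consumers paying $79 and sellers receiving $76 (the $3 wedge).
The less price-elastic side of the market bears the larger share of a per-unit tax.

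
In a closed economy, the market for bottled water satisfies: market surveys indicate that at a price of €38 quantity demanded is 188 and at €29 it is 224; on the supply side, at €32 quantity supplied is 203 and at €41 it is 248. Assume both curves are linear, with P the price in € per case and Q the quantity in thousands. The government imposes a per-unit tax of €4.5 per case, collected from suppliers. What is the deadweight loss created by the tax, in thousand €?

Demand slope: (224 − 188)/(29 − 38) = -4, so Qd = 340 − 4P.
Supply slope: (248 − 203)/(41 − 32) = 5, so Qs = 5P + 43.
Without the tax, 340 − 4P = 5P + 43 gives 9P = 297, so P* = €33 and Q* = 208.
With the tax collected from suppliers, supply shifts: Qs = 5(P − 4.5) + 43.
New equilibrium: consumers pay €35.5, suppliers receive €31, Q = 198. (Wedge: Pb − Ps = 4.5.)
Quantity falls by |ΔQ| = |208 − 198| = 10.
DWL = ½ · t · |ΔQ| = ½ · 4.5 · 10 = €22.5.

Deadweight loss = €22.5 thousand.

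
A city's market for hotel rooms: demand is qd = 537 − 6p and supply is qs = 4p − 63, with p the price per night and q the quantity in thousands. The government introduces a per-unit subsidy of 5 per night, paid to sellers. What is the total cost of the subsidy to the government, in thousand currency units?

Government outlay = 945 thousand.

Without the subsidy, 537 − 6p = 4p − 63 gives 10p = 600, so p* = 60 and q* = 177.
With a per-unit subsidy paid to sellers, each receives p + 5 per unit sold, so supply becomes qs = 4(p + 5) − 63.
New equilibrium: consumers pay 58, sellers receive 63, q = 189. (Wedge: pb − ps = −5.)
Outlay = t · Q = 5 · 189 = 945.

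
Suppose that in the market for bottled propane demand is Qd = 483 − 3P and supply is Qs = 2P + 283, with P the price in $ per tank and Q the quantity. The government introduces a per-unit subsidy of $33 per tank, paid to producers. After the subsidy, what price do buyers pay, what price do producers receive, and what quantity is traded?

Without the subsidy, 483 − 3P = 2P + 283 gives 5P = 200, so P* = $40 and Q* = 363.
With a per-unit subsidy paid to producers, each receives P + 33 per unit sold, so supply becomes Qs = 2(P + 33) + 283.
Solving gives Q = 402.6 with buyers paying $26.8 and producers receiving $59.8 (the $33 wedge).

Buyers pay $26.8; producers receive $59.8; quantity = 402.6.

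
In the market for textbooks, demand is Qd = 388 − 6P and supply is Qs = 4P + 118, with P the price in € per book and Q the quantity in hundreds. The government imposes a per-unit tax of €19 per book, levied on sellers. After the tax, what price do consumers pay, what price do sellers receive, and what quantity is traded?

Before the tax: set 388 − 6P = 4P + 118 → P* = €27, Q* = 226.
With the tax collected from sellers, supply shifts: Qs = 4(P − 19) + 118.
Solving gives Q = 180.4 with consumers paying €34.6 and sellers receiving €15.6 (the €19 wedge).
The less price-elastic side of the market bears the larger share of a per-unit tax.

Consumers pay €34.6; sellers receive €15.6; quantity = 180.4.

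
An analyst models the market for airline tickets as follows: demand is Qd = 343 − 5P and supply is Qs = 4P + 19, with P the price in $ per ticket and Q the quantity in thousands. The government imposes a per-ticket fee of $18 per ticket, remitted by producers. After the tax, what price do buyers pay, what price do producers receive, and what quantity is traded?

Buyers pay $44; producers receive $26; quantity = 123.

Before the tax: set 343 − 5P = 4P + 19 → P* = $36, Q* = 163.
With the tax collected from producers, supply shifts: Qs = 4(P − 18) + 19.
New equilibrium: buyers pay $44, producers receive $26, Q = 123. (Wedge: Pb − Ps = 18.)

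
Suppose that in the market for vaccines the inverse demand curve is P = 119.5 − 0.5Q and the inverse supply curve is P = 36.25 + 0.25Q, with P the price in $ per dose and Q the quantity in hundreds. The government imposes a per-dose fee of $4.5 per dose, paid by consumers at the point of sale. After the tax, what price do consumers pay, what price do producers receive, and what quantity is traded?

Consumers pay $67; producers receive $62.5; quantity = 105.

Inverting to Q(P) form: Qd = 239 − 2P; Qs = 4P − 145.
Without the tax, 239 − 2P = 4P − 145 gives 6P = 384, so P* = $64 and Q* = 111.
With the tax collected from consumers, demand (in seller-price terms) shifts: Qd = 239 − 2(P + 4.5).
Solving gives Q = 105 with consumers paying $67 and producers receiving $62.5 (the $4.5 wedge).
The less price-elastic side of the market bears the larger share of a per-unit tax.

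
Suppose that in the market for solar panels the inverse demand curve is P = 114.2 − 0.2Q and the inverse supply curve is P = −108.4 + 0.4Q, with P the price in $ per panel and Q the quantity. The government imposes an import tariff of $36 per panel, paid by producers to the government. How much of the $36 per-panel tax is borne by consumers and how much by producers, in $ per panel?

Consumers bear $12 per panel; producers bear $24 per panel.

Rewrite in direct form: Qd = 571 − 5P and Qs = 2.5P + 271.
Before the tax: set 571 − 5P = 2.5P + 271 → P* = $40, Q* = 371.
With the tax collected from producers, supply shifts: Qs = 2.5(P − 36) + 271.
New equilibrium: consumers pay $52, producers receive $16, Q = 311. (Wedge: Pb − Ps = 36.)
Burden on consumers: $12; on producers: $24. (They sum to $36.)
The less price-elastic side of the market bears the larger share of a per-unit tax.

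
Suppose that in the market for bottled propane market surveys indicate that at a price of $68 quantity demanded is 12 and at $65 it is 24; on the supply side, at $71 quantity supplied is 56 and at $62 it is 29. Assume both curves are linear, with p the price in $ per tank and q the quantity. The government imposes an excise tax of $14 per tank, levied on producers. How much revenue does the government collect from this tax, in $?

Demand slope: (24 − 12)/(65 − 68) = -4, so qd = 284 − 4p.
Supply slope: (29 − 56)/(62 − 71) = 3, so qs = 3p − 157.
Without the tax, 284 − 4p = 3p − 157 gives 7p = 441, so p* = $63 and q* = 32.
With the tax collected from producers, supply shifts: qs = 3(p − 14) − 157.
New equilibrium: buyers pay $69, producers receive $55, q = 8. (Wedge: pb − ps = 14.)
Revenue = t · Q = 14 · 8 = $112.

Tax revenue = $112.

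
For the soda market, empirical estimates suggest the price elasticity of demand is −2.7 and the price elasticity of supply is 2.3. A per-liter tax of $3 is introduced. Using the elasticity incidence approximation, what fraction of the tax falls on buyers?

Incidence ratio: buyers' share ≈ εs / (εs + |εd|) = 2.3 / (2.3 + 2.7) = 0.46.
Supply is the less elastic side, so buyers bear the smaller share.

Buyers' share ≈ 0.46.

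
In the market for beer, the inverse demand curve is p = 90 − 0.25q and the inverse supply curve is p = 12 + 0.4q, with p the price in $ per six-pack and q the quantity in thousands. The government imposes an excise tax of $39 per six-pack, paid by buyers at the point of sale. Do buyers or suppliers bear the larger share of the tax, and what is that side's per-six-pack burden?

Suppliers bear the larger share: $24 per six-pack.

Rewrite in direct form: qd = 360 − 4p and qs = 2.5p − 30.
Without the tax, 360 − 4p = 2.5p − 30 gives 6.5p = 390, so p* = $60 and q* = 120.
With the tax collected from buyers, demand (in seller-price terms) shifts: qd = 360 − 4(p + 39).
Solving gives q = 60 with buyers paying $75 and suppliers receiving $36 (the $39 wedge).
Per-six-pack burden: buyers $15, suppliers $24.
Suppliers take the larger share because supply is less price-elastic here (demand slope 4 vs supply slope 2.5).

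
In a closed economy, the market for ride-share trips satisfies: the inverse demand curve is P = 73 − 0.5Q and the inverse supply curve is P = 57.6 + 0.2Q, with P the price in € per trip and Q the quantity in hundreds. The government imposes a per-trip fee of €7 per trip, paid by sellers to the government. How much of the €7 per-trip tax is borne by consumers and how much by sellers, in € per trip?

Rewrite in direct form: Qd = 146 − 2P and Qs = 5P − 288.
Without the tax, 146 − 2P = 5P − 288 gives 7P = 434, so P* = €62 and Q* = 22.
With the tax collected from sellers, supply shifts: Qs = 5(P − 7) − 288.
Solving gives Q = 12 with consumers paying €67 and sellers receiving €60 (the €7 wedge).
Burden on consumers: €5; on sellers: €2. (They sum to €7.)
The less price-elastic side of the market bears the larger share of a per-unit tax.

Consumers bear €5 per trip; sellers bear €2 per trip.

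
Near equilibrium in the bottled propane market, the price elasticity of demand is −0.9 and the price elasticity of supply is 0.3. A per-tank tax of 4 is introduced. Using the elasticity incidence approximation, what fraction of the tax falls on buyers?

Incidence ratio: buyers' share ≈ εs / (εs + |εd|) = 0.3 / (0.3 + 0.9) = 0.25.
Supply is the less elastic side, so buyers bear the smaller share.

Buyers' share ≈ 0.25.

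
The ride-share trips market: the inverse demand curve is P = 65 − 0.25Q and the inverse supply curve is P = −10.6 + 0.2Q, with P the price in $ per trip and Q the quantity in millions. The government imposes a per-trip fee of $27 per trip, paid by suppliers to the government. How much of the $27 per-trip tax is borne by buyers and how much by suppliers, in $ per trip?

Buyers bear $15 per trip; suppliers bear $12 per trip.

Inverting to Q(P) form: Qd = 260 − 4P; Qs = 5P + 53.
Before the tax: set 260 − 4P = 5P + 53 → P* = $23, Q* = 168.
With the tax collected from suppliers, supply shifts: Qs = 5(P − 27) + 53.
Solving gives Q = 108 with buyers paying $38 and suppliers receiving $11 (the $27 wedge).
Burden on buyers: $15; on suppliers: $12. (They sum to $27.)
The less price-elastic side of the market bears the larger share of a per-unit tax.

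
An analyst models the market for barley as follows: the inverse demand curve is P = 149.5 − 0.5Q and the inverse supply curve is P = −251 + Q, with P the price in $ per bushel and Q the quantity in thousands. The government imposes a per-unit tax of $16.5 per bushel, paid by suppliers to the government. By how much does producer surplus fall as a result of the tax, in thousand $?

Producer surplus falls by $2876.5 thousand.

Inverting to Q(P) form: Qd = 299 − 2P; Qs = P + 251.
Before the tax: set 299 − 2P = P + 251 → P* = $16, Q* = 267.
With the tax collected from suppliers, supply shifts: Qs = (P − 16.5) + 251.
Solving gives Q = 256 with buyers paying $21.5 and suppliers receiving $5 (the $16.5 wedge).
ΔPS is the trapezoid between Q = 256 and Q = 267 of height $11: ½ · (267 + 256) · 11 = $2876.5.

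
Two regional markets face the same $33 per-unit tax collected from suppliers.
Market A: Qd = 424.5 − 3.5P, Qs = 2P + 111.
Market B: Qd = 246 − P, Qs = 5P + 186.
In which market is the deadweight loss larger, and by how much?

Market A, by $239.25.

Market A: pre-tax P* = $57, Q* = 225; post-tax Q = 183; deadweight loss = $693.
Market B: pre-tax P* = $10, Q* = 236; post-tax Q = 208.5; deadweight loss = $453.75.
Difference: $693 vs $453.75 → market A is larger by $239.25.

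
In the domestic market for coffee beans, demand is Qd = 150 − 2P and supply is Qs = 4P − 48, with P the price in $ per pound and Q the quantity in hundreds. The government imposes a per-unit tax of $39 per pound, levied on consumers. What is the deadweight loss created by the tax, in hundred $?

Deadweight loss = $1014 hundred.

Before the tax: set 150 − 2P = 4P − 48 → P* = $33, Q* = 84.
With the tax collected from consumers, demand (in seller-price terms) shifts: Qd = 150 − 2(P + 39).
Solving gives Q = 32 with consumers paying $59 and suppliers receiving $20 (the $39 wedge).
Quantity falls by |ΔQ| = |84 − 32| = 52.
DWL = ½ · t · |ΔQ| = ½ · 39 · 52 = $1014.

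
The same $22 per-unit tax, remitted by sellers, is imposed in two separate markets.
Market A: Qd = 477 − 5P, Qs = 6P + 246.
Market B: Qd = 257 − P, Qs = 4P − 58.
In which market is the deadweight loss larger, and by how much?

Market A, by $466.4.

Market A: pre-tax P* = $21, Q* = 372; post-tax Q = 312; deadweight loss = $660.
Market B: pre-tax P* = $63, Q* = 194; post-tax Q = 176.4; deadweight loss = $193.6.
Difference: $660 vs $193.6 → market A is larger by $466.4.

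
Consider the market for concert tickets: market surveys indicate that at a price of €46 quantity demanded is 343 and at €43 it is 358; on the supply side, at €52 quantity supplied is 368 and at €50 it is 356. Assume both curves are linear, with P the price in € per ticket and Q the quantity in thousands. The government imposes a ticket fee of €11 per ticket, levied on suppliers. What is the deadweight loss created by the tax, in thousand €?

Demand slope: (358 − 343)/(43 − 46) = -5, so Qd = 573 − 5P.
Supply slope: (356 − 368)/(50 − 52) = 6, so Qs = 6P + 56.
Without the tax, 573 − 5P = 6P + 56 gives 11P = 517, so P* = €47 and Q* = 338.
With the tax collected from suppliers, supply shifts: Qs = 6(P − 11) + 56.
Solving gives Q = 308 with buyers paying €53 and suppliers receiving €42 (the €11 wedge).
Quantity falls by |ΔQ| = |338 − 308| = 30.
DWL = ½ · t · |ΔQ| = ½ · 11 · 30 = €165.

Deadweight loss = €165 thousand.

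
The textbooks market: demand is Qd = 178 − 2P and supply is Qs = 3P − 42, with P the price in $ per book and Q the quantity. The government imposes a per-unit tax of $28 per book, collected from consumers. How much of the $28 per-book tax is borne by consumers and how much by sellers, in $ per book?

Without the tax, 178 − 2P = 3P − 42 gives 5P = 220, so P* = $44 and Q* = 90.
With the tax collected from consumers, demand (in seller-price terms) shifts: Qd = 178 − 2(P + 28).
New equilibrium: consumers pay $60.8, sellers receive $32.8, Q = 56.4. (Wedge: Pb − Ps = 28.)
Burden on consumers: $16.8; on sellers: $11.2. (They sum to $28.)
The less price-elastic side of the market bears the larger share of a per-unit tax.

Consumers bear $16.8 per book; sellers bear $11.2 per book.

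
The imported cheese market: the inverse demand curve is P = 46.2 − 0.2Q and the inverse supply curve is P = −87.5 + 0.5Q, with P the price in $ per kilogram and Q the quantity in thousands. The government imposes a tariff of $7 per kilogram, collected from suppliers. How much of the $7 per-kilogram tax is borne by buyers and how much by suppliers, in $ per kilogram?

Rewrite in direct form: Qd = 231 − 5P and Qs = 2P + 175.
Without the tax, 231 − 5P = 2P + 175 gives 7P = 56, so P* = $8 and Q* = 191.
With the tax collected from suppliers, supply shifts: Qs = 2(P − 7) + 175.
New equilibrium: buyers pay $10, suppliers receive $3, Q = 181. (Wedge: Pb − Ps = 7.)
Burden on buyers: $2; on suppliers: $5. (They sum to $7.)
The less price-elastic side of the market bears the larger share of a per-unit tax.

Buyers bear $2 per kilogram; suppliers bear $5 per kilogram.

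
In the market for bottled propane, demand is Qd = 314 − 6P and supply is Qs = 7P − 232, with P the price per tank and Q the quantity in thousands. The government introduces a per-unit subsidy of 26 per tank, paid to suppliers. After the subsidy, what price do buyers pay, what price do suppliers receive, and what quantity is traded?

Buyers pay 28; suppliers receive 54; quantity = 146.

Before the subsidy: set 314 − 6P = 7P − 232 → P* = 42, Q* = 62.
With a per-unit subsidy paid to suppliers, each receives P + 26 per unit sold, so supply becomes Qs = 7(P + 26) − 232.
New equilibrium: buyers pay 28, suppliers receive 54, Q = 146. (Wedge: Pb − Ps = −26.)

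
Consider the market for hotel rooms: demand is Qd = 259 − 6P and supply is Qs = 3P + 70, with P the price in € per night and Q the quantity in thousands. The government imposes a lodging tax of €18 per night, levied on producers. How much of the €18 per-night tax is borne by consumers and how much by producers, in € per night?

Without the tax, 259 − 6P = 3P + 70 gives 9P = 189, so P* = €21 and Q* = 133.
With the tax collected from producers, supply shifts: Qs = 3(P − 18) + 70.
New equilibrium: consumers pay €27, producers receive €9, Q = 97. (Wedge: Pb − Ps = 18.)
Burden on consumers: €6; on producers: €12. (They sum to €18.)
The less price-elastic side of the market bears the larger share of a per-unit tax.

Consumers bear €6 per night; producers bear €12 per night.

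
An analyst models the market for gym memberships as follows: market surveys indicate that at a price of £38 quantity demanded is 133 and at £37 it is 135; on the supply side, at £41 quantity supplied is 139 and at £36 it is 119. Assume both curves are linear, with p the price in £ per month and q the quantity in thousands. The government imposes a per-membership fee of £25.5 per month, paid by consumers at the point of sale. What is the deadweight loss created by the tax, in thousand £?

Demand slope: (135 − 133)/(37 − 38) = -2, so qd = 209 − 2p.
Supply slope: (119 − 139)/(36 − 41) = 4, so qs = 4p − 25.
Before the tax: set 209 − 2p = 4p − 25 → p* = £39, q* = 131.
With the tax collected from consumers, demand (in seller-price terms) shifts: qd = 209 − 2(p + 25.5).
Solving gives q = 97 with consumers paying £56 and sellers receiving £30.5 (the £25.5 wedge).
Quantity falls by |ΔQ| = |131 − 97| = 34.
DWL = ½ · t · |ΔQ| = ½ · 25.5 · 34 = £433.5.

Deadweight loss = £433.5 thousand.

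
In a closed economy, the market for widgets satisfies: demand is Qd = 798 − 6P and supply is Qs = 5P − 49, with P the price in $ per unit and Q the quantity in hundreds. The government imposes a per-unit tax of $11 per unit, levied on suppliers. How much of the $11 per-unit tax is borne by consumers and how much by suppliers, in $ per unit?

Before the tax: set 798 − 6P = 5P − 49 → P* = $77, Q* = 336.
With the tax collected from suppliers, supply shifts: Qs = 5(P − 11) − 49.
Solving gives Q = 306 with consumers paying $82 and suppliers receiving $71 (the $11 wedge).
Burden on consumers: $5; on suppliers: $6. (They sum to $11.)
The less price-elastic side of the market bears the larger share of a per-unit tax.

Consumers bear $5 per unit; suppliers bear $6 per unit.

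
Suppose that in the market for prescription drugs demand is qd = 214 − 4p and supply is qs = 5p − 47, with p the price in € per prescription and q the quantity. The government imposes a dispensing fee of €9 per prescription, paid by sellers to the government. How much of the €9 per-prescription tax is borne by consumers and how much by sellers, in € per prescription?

Consumers bear €5 per prescription; sellers bear €4 per prescription.

Without the tax, 214 − 4p = 5p − 47 gives 9p = 261, so p* = €29 and q* = 98.
With the tax collected from sellers, supply shifts: qs = 5(p − 9) − 47.
New equilibrium: consumers pay €34, sellers receive €25, q = 78. (Wedge: pb − ps = 9.)
Burden on consumers: €5; on sellers: €4. (They sum to €9.)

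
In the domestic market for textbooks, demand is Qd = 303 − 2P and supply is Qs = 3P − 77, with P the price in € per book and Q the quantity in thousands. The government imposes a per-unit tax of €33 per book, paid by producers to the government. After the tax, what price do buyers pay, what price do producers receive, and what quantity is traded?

Before the tax: set 303 − 2P = 3P − 77 → P* = €76, Q* = 151.
With the tax collected from producers, supply shifts: Qs = 3(P − 33) − 77.
New equilibrium: buyers pay €95.8, producers receive €62.8, Q = 111.4. (Wedge: Pb − Ps = 33.)
The less price-elastic side of the market bears the larger share of a per-unit tax.

Buyers pay €95.8; producers receive €62.8; quantity = 111.4.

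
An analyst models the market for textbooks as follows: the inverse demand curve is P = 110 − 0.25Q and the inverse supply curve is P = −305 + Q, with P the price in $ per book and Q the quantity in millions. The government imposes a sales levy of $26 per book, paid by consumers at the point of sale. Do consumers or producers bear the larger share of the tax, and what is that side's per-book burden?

Inverting to Q(P) form: Qd = 440 − 4P; Qs = P + 305.
Before the tax: set 440 − 4P = P + 305 → P* = $27, Q* = 332.
With the tax collected from consumers, demand (in seller-price terms) shifts: Qd = 440 − 4(P + 26).
Solving gives Q = 311.2 with consumers paying $32.2 and producers receiving $6.2 (the $26 wedge).
Per-book burden: consumers $5.2, producers $20.8.
Producers take the larger share because supply is less price-elastic here (demand slope 4 vs supply slope 1).
The less price-elastic side of the market bears the larger share of a per-unit tax.

Producers bear the larger share: $20.8 per book.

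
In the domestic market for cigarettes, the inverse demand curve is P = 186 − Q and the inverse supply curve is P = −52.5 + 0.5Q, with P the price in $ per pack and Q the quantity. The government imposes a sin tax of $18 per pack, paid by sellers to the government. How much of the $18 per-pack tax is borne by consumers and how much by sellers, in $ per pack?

Consumers bear $12 per pack; sellers bear $6 per pack.

Rewrite in direct form: Qd = 186 − P and Qs = 2P + 105.
Before the tax: set 186 − P = 2P + 105 → P* = $27, Q* = 159.
With the tax collected from sellers, supply shifts: Qs = 2(P − 18) + 105.
Solving gives Q = 147 with consumers paying $39 and sellers receiving $21 (the $18 wedge).
Burden on consumers: $12; on sellers: $6. (They sum to $18.)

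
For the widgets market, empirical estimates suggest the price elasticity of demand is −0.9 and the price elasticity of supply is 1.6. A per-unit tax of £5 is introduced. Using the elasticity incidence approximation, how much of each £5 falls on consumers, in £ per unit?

Incidence ratio: consumers' share ≈ εs / (εs + |εd|) = 1.6 / (1.6 + 0.9) = 0.64.
So consumers bear ≈ 0.64 × £5 = £3.2; producers bear £1.8.

Consumers bear ≈ £3.2 per unit.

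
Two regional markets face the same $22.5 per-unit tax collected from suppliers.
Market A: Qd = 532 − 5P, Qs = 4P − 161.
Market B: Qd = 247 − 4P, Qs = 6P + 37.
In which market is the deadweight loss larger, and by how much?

Market A: pre-tax P* = $77, Q* = 147; post-tax Q = 97; deadweight loss = $562.5.
Market B: pre-tax P* = $21, Q* = 163; post-tax Q = 109; deadweight loss = $607.5.
Difference: $562.5 vs $607.5 → market B is larger by $45.

Market B, by $45.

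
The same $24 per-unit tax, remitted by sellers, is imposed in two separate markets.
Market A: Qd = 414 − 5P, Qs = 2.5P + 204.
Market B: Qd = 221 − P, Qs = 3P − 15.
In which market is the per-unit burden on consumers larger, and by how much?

Market B, by $10.

Market A: pre-tax P* = $28, Q* = 274; post-tax Q = 234; per-unit burden on consumers = $8.
Market B: pre-tax P* = $59, Q* = 162; post-tax Q = 144; per-unit burden on consumers = $18.
Difference: $8 vs $18 → market B is larger by $10.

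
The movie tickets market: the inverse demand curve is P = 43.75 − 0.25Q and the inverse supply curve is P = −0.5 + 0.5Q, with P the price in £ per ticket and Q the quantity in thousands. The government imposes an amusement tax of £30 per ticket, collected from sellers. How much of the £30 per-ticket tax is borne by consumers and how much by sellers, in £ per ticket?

Rewrite in direct form: Qd = 175 − 4P and Qs = 2P + 1.
Before the tax: set 175 − 4P = 2P + 1 → P* = £29, Q* = 59.
With the tax collected from sellers, supply shifts: Qs = 2(P − 30) + 1.
Solving gives Q = 19 with consumers paying £39 and sellers receiving £9 (the £30 wedge).
Burden on consumers: £10; on sellers: £20. (They sum to £30.)

Consumers bear £10 per ticket; sellers bear £20 per ticket.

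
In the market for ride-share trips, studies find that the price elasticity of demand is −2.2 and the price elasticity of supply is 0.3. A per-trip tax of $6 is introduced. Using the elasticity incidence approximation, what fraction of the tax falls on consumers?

Incidence ratio: consumers' share ≈ εs / (εs + |εd|) = 0.3 / (0.3 + 2.2) = 0.12.
Supply is the less elastic side, so consumers bear the smaller share.

Consumers' share ≈ 0.12.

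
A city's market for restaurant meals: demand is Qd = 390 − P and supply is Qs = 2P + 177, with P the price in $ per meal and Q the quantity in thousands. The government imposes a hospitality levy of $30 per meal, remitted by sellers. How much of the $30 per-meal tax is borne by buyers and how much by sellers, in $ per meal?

Before the tax: set 390 − P = 2P + 177 → P* = $71, Q* = 319.
With the tax collected from sellers, supply shifts: Qs = 2(P − 30) + 177.
New equilibrium: buyers pay $91, sellers receive $61, Q = 299. (Wedge: Pb − Ps = 30.)
Burden on buyers: $20; on sellers: $10. (They sum to $30.)

Buyers bear $20 per meal; sellers bear $10 per meal.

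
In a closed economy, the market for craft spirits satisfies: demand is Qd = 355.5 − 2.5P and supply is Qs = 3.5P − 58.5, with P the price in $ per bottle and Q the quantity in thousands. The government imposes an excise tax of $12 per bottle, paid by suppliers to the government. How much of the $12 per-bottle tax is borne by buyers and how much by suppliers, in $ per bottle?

Without the tax, 355.5 − 2.5P = 3.5P − 58.5 gives 6P = 414, so P* = $69 and Q* = 183.
With the tax collected from suppliers, supply shifts: Qs = 3.5(P − 12) − 58.5.
Solving gives Q = 165.5 with buyers paying $76 and suppliers receiving $64 (the $12 wedge).
Burden on buyers: $7; on suppliers: $5. (They sum to $12.)

Buyers bear $7 per bottle; suppliers bear $5 per bottle.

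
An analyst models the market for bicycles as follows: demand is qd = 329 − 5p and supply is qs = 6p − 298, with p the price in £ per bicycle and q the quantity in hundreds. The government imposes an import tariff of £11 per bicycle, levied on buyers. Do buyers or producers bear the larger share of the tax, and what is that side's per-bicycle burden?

Buyers bear the larger share: £6 per bicycle.

Before the tax: set 329 − 5p = 6p − 298 → p* = £57, q* = 44.
With the tax collected from buyers, demand (in seller-price terms) shifts: qd = 329 − 5(p + 11).
New equilibrium: buyers pay £63, producers receive £52, q = 14. (Wedge: pb − ps = 11.)
Per-bicycle burden: buyers £6, producers £5.
Buyers take the larger share because demand is less price-elastic here (demand slope 5 vs supply slope 6).
The less price-elastic side of the market bears the larger share of a per-unit tax.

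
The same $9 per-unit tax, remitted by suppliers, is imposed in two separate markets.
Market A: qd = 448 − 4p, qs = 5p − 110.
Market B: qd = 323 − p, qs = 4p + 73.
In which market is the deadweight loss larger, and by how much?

Market A, by $57.6.

Market A: pre-tax p* = $62, q* = 200; post-tax q = 180; deadweight loss = $90.
Market B: pre-tax p* = $50, q* = 273; post-tax q = 265.8; deadweight loss = $32.4.
Difference: $90 vs $32.4 → market A is larger by $57.6.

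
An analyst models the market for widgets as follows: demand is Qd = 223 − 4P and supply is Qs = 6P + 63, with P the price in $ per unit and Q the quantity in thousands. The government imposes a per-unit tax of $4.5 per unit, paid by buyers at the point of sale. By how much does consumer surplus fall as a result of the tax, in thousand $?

Before the tax: set 223 − 4P = 6P + 63 → P* = $16, Q* = 159.
With the tax collected from buyers, demand (in seller-price terms) shifts: Qd = 223 − 4(P + 4.5).
Solving gives Q = 148.2 with buyers paying $18.7 and suppliers receiving $14.2 (the $4.5 wedge).
ΔCS is the trapezoid between Q = 148.2 and Q = 159 of height $2.7: ½ · (159 + 148.2) · 2.7 = $414.72.

Consumer surplus falls by $414.72 thousand.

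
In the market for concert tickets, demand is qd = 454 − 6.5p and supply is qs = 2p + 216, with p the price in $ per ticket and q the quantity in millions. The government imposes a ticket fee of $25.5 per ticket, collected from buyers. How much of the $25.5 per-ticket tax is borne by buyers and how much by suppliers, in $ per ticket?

Buyers bear $6 per ticket; suppliers bear $19.5 per ticket.

Without the tax, 454 − 6.5p = 2p + 216 gives 8.5p = 238, so p* = $28 and q* = 272.
With the tax collected from buyers, demand (in seller-price terms) shifts: qd = 454 − 6.5(p + 25.5).
New equilibrium: buyers pay $34, suppliers receive $8.5, q = 233. (Wedge: pb − ps = 25.5.)
Burden on buyers: $6; on suppliers: $19.5. (They sum to $25.5.)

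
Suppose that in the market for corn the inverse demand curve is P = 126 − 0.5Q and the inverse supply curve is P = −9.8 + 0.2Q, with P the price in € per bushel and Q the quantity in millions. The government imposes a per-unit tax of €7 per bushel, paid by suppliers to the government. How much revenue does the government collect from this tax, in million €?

Rewrite in direct form: Qd = 252 − 2P and Qs = 5P + 49.
Before the tax: set 252 − 2P = 5P + 49 → P* = €29, Q* = 194.
With the tax collected from suppliers, supply shifts: Qs = 5(P − 7) + 49.
Solving gives Q = 184 with buyers paying €34 and suppliers receiving €27 (the €7 wedge).
Revenue = t · Q = 7 · 184 = €1288.

Tax revenue = €1288 million.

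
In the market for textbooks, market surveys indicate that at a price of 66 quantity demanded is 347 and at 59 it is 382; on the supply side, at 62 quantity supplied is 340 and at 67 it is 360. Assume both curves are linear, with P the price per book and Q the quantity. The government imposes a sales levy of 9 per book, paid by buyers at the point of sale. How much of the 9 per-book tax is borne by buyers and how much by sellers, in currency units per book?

Buyers bear 4 per book; sellers bear 5 per book.

Demand slope: (382 − 347)/(59 − 66) = -5, so Qd = 677 − 5P.
Supply slope: (360 − 340)/(67 − 62) = 4, so Qs = 4P + 92.
Without the tax, 677 − 5P = 4P + 92 gives 9P = 585, so P* = 65 and Q* = 352.
With the tax collected from buyers, demand (in seller-price terms) shifts: Qd = 677 − 5(P + 9).
New equilibrium: buyers pay 69, sellers receive 60, Q = 332. (Wedge: Pb − Ps = 9.)
Burden on buyers: 4; on sellers: 5. (They sum to 9.)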